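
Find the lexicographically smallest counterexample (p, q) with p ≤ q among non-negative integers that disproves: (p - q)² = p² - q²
At (0, 0): both sides equal 0, so it holds there.

Substituting (0, 1) into the claim:
LHS = (0 - 1)² = 1
RHS = 0² - 1² = -1

Since LHS ≠ RHS, this pair disproves the claim, and no lexicographically smaller pair (p ≤ q, non-negative integers) does.

For instance (3, 4) is also a counterexample (LHS = 1, RHS = -7), but it's lexicographically larger.

Answer: (p, q) = (0, 1)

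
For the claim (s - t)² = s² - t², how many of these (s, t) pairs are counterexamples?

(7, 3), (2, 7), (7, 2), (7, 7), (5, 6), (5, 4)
5

Testing each pair:
(7, 3): LHS = 16, RHS = 40 → counterexample
(2, 7): LHS = 25, RHS = -45 → counterexample
(7, 2): LHS = 25, RHS = 45 → counterexample
(7, 7): LHS = 0, RHS = 0 → satisfies claim
(5, 6): LHS = 1, RHS = -11 → counterexample
(5, 4): LHS = 1, RHS = 9 → counterexample

That makes 5 counterexamples.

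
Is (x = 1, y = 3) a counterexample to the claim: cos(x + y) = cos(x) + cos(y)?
Substituting x = 1, y = 3:
LHS = cos(1 + 3) = cos(4) ≈ -0.6536
RHS = cos(1) + cos(3) ≈ -0.4497

Since LHS ≠ RHS, this pair disproves the claim.

Answer: Yes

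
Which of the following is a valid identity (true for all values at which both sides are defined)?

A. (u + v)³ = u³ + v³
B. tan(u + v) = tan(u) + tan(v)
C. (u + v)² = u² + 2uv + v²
A: fails at (6, 7) — LHS = 2197, RHS = 559.
B: fails at (2, 7) — LHS = tan(9) ≈ -0.4523, RHS = tan(2) + tan(7) ≈ -1.314.
C: holds — e.g. at (2, 5), both sides equal 49.

Answer: C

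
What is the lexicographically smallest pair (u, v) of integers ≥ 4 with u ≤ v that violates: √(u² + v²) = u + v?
Substituting (4, 4) into the claim:
LHS = √(4² + 4²) = 4·√(2) ≈ 5.657
RHS = 4 + 4 = 8

Since LHS ≠ RHS, this pair disproves the claim, and no lexicographically smaller pair (u ≤ v, integers ≥ 4) does.

For instance (11, 11) is also a counterexample (LHS = 11·√(2) ≈ 15.56, RHS = 22), but it's lexicographically larger.

Answer: (u, v) = (4, 4)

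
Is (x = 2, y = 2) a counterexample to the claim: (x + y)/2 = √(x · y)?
Substituting x = 2, y = 2:
LHS = (2 + 2)/2 = 2
RHS = √(2 · 2) = 2

The sides agree, so this pair does not disprove the claim.

Answer: No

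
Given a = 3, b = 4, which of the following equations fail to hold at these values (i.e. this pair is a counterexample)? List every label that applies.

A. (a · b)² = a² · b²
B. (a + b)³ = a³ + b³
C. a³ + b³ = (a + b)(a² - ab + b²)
B

Evaluating each claim at the given values:
A. LHS = 144, RHS = 144 → holds here (LHS = RHS)
B. LHS = 343, RHS = 91 → fails here (LHS ≠ RHS)
C. LHS = 91, RHS = 91 → holds here (LHS = RHS)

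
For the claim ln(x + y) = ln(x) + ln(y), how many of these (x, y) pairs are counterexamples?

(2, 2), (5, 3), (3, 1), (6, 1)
3

Testing each pair:
(2, 2): LHS = ln(4) ≈ 1.386, RHS = 2·ln(2) ≈ 1.386 → satisfies claim
(5, 3): LHS = ln(8) ≈ 2.079, RHS = ln(3) + ln(5) ≈ 2.708 → counterexample
(3, 1): LHS = ln(4) ≈ 1.386, RHS = ln(3) ≈ 1.099 → counterexample
(6, 1): LHS = ln(7) ≈ 1.946, RHS = ln(6) ≈ 1.792 → counterexample

That makes 3 counterexamples.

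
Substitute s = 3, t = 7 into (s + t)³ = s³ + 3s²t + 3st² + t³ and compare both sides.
LHS = (3 + 7)³ = 1000
RHS = 3³ + 3·3²·7 + 3·3·7² + 7³ = 1000

LHS = RHS: the two sides agree.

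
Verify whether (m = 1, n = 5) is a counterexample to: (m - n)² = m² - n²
Yes

Substituting m = 1, n = 5:
LHS = (1 - 5)² = 16
RHS = 1² - 5² = -24

Since LHS ≠ RHS, this pair disproves the claim.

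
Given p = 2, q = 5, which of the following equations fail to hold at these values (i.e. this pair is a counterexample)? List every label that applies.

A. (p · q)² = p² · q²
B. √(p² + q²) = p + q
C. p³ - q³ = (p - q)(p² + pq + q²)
B

Evaluating each claim at the given values:
A. LHS = 100, RHS = 100 → holds here (LHS = RHS)
B. LHS = √(29) ≈ 5.385, RHS = 7 → fails here (LHS ≠ RHS)
C. LHS = -117, RHS = -117 → holds here (LHS = RHS)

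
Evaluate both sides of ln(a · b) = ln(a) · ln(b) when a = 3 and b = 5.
LHS = ln(3 · 5) = ln(15) ≈ 2.708
RHS = ln(3) · ln(5) ≈ 1.768

LHS ≠ RHS (they differ by about 0.9399), so the equation does not hold here.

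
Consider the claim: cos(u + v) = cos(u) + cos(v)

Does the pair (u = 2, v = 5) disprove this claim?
Yes

Substituting u = 2, v = 5:
LHS = cos(2 + 5) = cos(7) ≈ 0.7539
RHS = cos(2) + cos(5) ≈ -0.1325

Since LHS ≠ RHS, this pair disproves the claim.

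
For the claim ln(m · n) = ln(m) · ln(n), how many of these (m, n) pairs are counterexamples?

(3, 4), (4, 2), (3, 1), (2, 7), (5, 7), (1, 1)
5

Testing each pair:
(3, 4): LHS = ln(12) ≈ 2.485, RHS = ln(3)·ln(4) ≈ 1.523 → counterexample
(4, 2): LHS = ln(8) ≈ 2.079, RHS = ln(2)·ln(4) ≈ 0.9609 → counterexample
(3, 1): LHS = ln(3) ≈ 1.099, RHS = 0 → counterexample
(2, 7): LHS = ln(14) ≈ 2.639, RHS = ln(2)·ln(7) ≈ 1.349 → counterexample
(5, 7): LHS = ln(35) ≈ 3.555, RHS = ln(5)·ln(7) ≈ 3.132 → counterexample
(1, 1): LHS = 0, RHS = 0 → satisfies claim

That makes 5 counterexamples.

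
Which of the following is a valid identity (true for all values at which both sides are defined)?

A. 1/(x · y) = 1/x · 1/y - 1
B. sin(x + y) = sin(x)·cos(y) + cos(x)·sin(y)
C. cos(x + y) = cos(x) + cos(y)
A: fails at (1, 5) — LHS = 1/5, RHS = -4/5.
B: holds — e.g. at (1, 4), both sides equal sin(5) ≈ -0.9589.
C: fails at (2, 4) — LHS = cos(6) ≈ 0.9602, RHS = cos(4) + cos(2) ≈ -1.07.

Answer: B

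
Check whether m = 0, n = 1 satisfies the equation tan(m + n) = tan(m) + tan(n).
Holds

Substituting m = 0, n = 1:

LHS = tan(0 + 1) = tan(1) ≈ 1.557
RHS = tan(0) + tan(1) = tan(1) ≈ 1.557

LHS = RHS, so the equation holds at this point.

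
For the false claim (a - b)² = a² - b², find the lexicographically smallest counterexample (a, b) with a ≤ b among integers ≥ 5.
At (5, 5): both sides equal 0, so it holds there.

Substituting (5, 6) into the claim:
LHS = (5 - 6)² = 1
RHS = 5² - 6² = -11

Since LHS ≠ RHS, this pair disproves the claim, and no lexicographically smaller pair (a ≤ b, integers ≥ 5) does.

For instance (11, 12) is also a counterexample (LHS = 1, RHS = -23), but it's lexicographically larger.

Answer: (a, b) = (5, 6)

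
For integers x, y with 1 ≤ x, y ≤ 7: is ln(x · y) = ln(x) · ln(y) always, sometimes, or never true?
Sometimes true

It holds at (x, y) = (1, 1) (both sides equal 0), but fails at (x, y) = (7, 1) (LHS = ln(7) ≈ 1.946, RHS = 0).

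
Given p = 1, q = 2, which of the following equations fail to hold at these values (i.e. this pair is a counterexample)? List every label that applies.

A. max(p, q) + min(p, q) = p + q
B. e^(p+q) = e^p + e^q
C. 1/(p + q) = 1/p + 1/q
Evaluating each claim at the given values:
A. LHS = 3, RHS = 3 → holds here (LHS = RHS)
B. LHS = e^3 ≈ 20.09, RHS = e + e^2 ≈ 10.11 → fails here (LHS ≠ RHS)
C. LHS = 1/3, RHS = 3/2 → fails here (LHS ≠ RHS)

Answer: B, C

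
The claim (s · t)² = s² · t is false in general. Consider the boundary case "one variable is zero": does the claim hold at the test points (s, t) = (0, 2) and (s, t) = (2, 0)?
Yes, holds at both test points

At (0, 2): LHS = 0, RHS = 0 → equal
At (2, 0): LHS = 0, RHS = 0 → equal

So the claim does hold at both of these boundary points, even though it is not an identity.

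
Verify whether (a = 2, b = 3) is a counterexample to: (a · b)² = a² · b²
Substituting a = 2, b = 3:
LHS = (2 · 3)² = 36
RHS = 2² · 3² = 36

The sides agree, so this pair does not disprove the claim.

Answer: No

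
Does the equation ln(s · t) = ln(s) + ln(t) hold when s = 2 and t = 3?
Holds

Substituting s = 2, t = 3:

LHS = ln(2 · 3) = ln(6) ≈ 1.792
RHS = ln(2) + ln(3) ≈ 1.792

LHS = RHS, so the equation holds at this point.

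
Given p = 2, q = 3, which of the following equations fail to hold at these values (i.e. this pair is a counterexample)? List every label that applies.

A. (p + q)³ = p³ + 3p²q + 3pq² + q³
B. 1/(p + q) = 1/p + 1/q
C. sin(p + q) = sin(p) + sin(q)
Evaluating each claim at the given values:
A. LHS = 125, RHS = 125 → holds here (LHS = RHS)
B. LHS = 1/5, RHS = 5/6 → fails here (LHS ≠ RHS)
C. LHS = sin(5) ≈ -0.9589, RHS = sin(3) + sin(2) ≈ 1.05 → fails here (LHS ≠ RHS)

Answer: B, C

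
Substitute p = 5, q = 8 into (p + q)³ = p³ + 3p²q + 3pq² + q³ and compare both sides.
LHS = (5 + 8)³ = 2197
RHS = 5³ + 3·5²·8 + 3·5·8² + 8³ = 2197

LHS = RHS: the two sides agree.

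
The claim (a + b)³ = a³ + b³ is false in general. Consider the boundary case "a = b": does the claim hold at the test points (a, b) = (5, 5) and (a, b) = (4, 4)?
At (5, 5): LHS = 1000 ≠ RHS = 250
At (4, 4): LHS = 512 ≠ RHS = 128

Answer: No, fails at both test points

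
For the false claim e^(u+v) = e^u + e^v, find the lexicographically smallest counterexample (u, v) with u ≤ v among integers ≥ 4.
(u, v) = (4, 4)

Substituting (4, 4) into the claim:
LHS = e^(4+4) = e^8 ≈ 2981
RHS = e^4 + e^4 = 2·e^4 ≈ 109.2

Since LHS ≠ RHS, this pair disproves the claim, and no lexicographically smaller pair (u ≤ v, integers ≥ 4) does.

For instance (6, 6) is also a counterexample (LHS = e^12 ≈ 162754.8, RHS = 2·e^6 ≈ 806.9), but it's lexicographically larger.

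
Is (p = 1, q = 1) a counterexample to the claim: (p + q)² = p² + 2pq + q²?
No

Substituting p = 1, q = 1:
LHS = (1 + 1)² = 4
RHS = 1² + 2·1·1 + 1² = 4

The sides agree, so this pair does not disprove the claim.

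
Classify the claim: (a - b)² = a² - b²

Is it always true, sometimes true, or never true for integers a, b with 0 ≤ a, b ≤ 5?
It holds at (a, b) = (0, 0) (both sides equal 0), but fails at (a, b) = (1, 4) (LHS = 9, RHS = -15).

Answer: Sometimes true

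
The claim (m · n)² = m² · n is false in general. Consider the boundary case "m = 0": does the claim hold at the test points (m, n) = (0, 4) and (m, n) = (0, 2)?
Yes, holds at both test points

At (0, 4): LHS = 0, RHS = 0 → equal
At (0, 2): LHS = 0, RHS = 0 → equal

So the claim does hold at both of these boundary points, even though it is not an identity.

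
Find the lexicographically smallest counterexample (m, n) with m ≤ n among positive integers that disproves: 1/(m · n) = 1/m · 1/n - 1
Substituting (1, 1) into the claim:
LHS = 1/(1 · 1) = 1
RHS = 1/1 · 1/1 - 1 = 0

Since LHS ≠ RHS, this pair disproves the claim, and no lexicographically smaller pair (m ≤ n, positive integers) does.

For instance (2, 3) is also a counterexample (LHS = 1/6, RHS = -5/6), but it's lexicographically larger.

Answer: (m, n) = (1, 1)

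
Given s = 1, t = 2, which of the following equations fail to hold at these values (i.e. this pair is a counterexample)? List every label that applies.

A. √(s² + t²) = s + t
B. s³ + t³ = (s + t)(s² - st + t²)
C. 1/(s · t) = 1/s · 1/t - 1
Evaluating each claim at the given values:
A. LHS = √(5) ≈ 2.236, RHS = 3 → fails here (LHS ≠ RHS)
B. LHS = 9, RHS = 9 → holds here (LHS = RHS)
C. LHS = 1/2, RHS = -1/2 → fails here (LHS ≠ RHS)

Answer: A, C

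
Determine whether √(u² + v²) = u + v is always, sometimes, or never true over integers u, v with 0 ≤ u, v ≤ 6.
It holds at (u, v) = (0, 2) (both sides equal 2), but fails at (u, v) = (6, 3) (LHS = 3·√(5) ≈ 6.708, RHS = 9).

Answer: Sometimes true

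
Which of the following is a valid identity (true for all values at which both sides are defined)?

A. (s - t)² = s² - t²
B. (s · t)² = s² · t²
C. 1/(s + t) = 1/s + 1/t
B

A: fails at (2, 3) — LHS = 1, RHS = -5.
B: holds — e.g. at (2, 7), both sides equal 196.
C: fails at (1, 4) — LHS = 1/5, RHS = 5/4.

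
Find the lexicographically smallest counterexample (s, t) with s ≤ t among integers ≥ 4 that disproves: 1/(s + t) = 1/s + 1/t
Substituting (4, 4) into the claim:
LHS = 1/(4 + 4) = 1/8
RHS = 1/4 + 1/4 = 1/2

Since LHS ≠ RHS, this pair disproves the claim, and no lexicographically smaller pair (s ≤ t, integers ≥ 4) does.

For instance (7, 11) is also a counterexample (LHS = 1/18, RHS = 18/77), but it's lexicographically larger.

Answer: (s, t) = (4, 4)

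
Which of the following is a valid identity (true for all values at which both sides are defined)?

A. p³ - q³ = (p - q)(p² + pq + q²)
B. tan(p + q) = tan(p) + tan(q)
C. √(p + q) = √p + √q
A: holds — e.g. at (2, 3), both sides equal -19.
B: fails at (2, 7) — LHS = tan(9) ≈ -0.4523, RHS = tan(2) + tan(7) ≈ -1.314.
C: fails at (6, 7) — LHS = √(13) ≈ 3.606, RHS = √(6) + √(7) ≈ 5.095.

Answer: A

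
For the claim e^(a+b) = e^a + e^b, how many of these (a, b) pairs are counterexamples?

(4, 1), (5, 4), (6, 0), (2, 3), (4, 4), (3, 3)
Testing each pair:
(4, 1): LHS = e^5 ≈ 148.4, RHS = e + e^4 ≈ 57.32 → counterexample
(5, 4): LHS = e^9 ≈ 8103, RHS = e^4 + e^5 ≈ 203 → counterexample
(6, 0): LHS = e^6 ≈ 403.4, RHS = 1 + e^6 ≈ 404.4 → counterexample
(2, 3): LHS = e^5 ≈ 148.4, RHS = e^2 + e^3 ≈ 27.47 → counterexample
(4, 4): LHS = e^8 ≈ 2981, RHS = 2·e^4 ≈ 109.2 → counterexample
(3, 3): LHS = e^6 ≈ 403.4, RHS = 2·e^3 ≈ 40.17 → counterexample

That makes 6 counterexamples.

Answer: 6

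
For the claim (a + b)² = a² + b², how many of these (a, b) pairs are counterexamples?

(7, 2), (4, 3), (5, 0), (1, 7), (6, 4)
4

Testing each pair:
(7, 2): LHS = 81, RHS = 53 → counterexample
(4, 3): LHS = 49, RHS = 25 → counterexample
(5, 0): LHS = 25, RHS = 25 → satisfies claim
(1, 7): LHS = 64, RHS = 50 → counterexample
(6, 4): LHS = 100, RHS = 52 → counterexample

That makes 4 counterexamples.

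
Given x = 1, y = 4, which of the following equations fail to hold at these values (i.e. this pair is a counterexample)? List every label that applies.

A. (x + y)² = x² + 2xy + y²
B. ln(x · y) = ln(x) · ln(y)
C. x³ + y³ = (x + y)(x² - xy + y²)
Evaluating each claim at the given values:
A. LHS = 25, RHS = 25 → holds here (LHS = RHS)
B. LHS = ln(4) ≈ 1.386, RHS = 0 → fails here (LHS ≠ RHS)
C. LHS = 65, RHS = 65 → holds here (LHS = RHS)

Answer: B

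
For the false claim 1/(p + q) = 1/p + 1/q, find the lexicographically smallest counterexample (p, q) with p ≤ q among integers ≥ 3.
(p, q) = (3, 3)

Substituting (3, 3) into the claim:
LHS = 1/(3 + 3) = 1/6
RHS = 1/3 + 1/3 = 2/3

Since LHS ≠ RHS, this pair disproves the claim, and no lexicographically smaller pair (p ≤ q, integers ≥ 3) does.

For instance (8, 8) is also a counterexample (LHS = 1/16, RHS = 1/4), but it's lexicographically larger.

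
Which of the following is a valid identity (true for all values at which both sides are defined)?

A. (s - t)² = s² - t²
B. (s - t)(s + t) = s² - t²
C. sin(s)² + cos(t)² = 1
A: fails at (1, 5) — LHS = 16, RHS = -24.
B: holds — e.g. at (3, 3), both sides equal 0.
C: fails at (4, 5) — LHS = cos(5)² + sin(4)² ≈ 0.6532, RHS = 1.

Answer: B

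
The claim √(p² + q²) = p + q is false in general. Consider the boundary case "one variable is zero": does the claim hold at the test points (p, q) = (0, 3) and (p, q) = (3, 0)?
Yes, holds at both test points

At (0, 3): LHS = 3, RHS = 3 → equal
At (3, 0): LHS = 3, RHS = 3 → equal

So the claim does hold at both of these boundary points, even though it is not an identity.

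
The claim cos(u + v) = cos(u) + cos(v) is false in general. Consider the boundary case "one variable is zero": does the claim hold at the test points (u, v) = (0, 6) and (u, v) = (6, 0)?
No, fails at both test points

At (0, 6): LHS = cos(6) ≈ 0.9602 ≠ RHS = cos(6) + 1 ≈ 1.96
At (6, 0): LHS = cos(6) ≈ 0.9602 ≠ RHS = cos(6) + 1 ≈ 1.96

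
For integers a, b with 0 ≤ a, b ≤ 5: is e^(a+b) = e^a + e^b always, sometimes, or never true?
Never true

The claim fails for every pair in the range. For instance at (a, b) = (1, 2): LHS = e^3 ≈ 20.09, RHS = e + e^2 ≈ 10.11.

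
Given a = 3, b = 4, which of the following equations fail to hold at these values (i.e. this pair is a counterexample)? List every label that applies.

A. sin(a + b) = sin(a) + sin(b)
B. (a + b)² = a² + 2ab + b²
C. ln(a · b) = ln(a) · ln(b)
A, C

Evaluating each claim at the given values:
A. LHS = sin(7) ≈ 0.657, RHS = sin(4) + sin(3) ≈ -0.6157 → fails here (LHS ≠ RHS)
B. LHS = 49, RHS = 49 → holds here (LHS = RHS)
C. LHS = ln(12) ≈ 2.485, RHS = ln(3)·ln(4) ≈ 1.523 → fails here (LHS ≠ RHS)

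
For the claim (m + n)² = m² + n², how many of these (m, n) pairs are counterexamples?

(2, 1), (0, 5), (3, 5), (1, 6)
Testing each pair:
(2, 1): LHS = 9, RHS = 5 → counterexample
(0, 5): LHS = 25, RHS = 25 → satisfies claim
(3, 5): LHS = 64, RHS = 34 → counterexample
(1, 6): LHS = 49, RHS = 37 → counterexample

That makes 3 counterexamples.

Answer: 3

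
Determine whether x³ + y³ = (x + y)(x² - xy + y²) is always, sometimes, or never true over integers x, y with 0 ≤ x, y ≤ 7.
Always true

The identity holds for every pair in the range. For instance at (x, y) = (0, 2): both sides equal 8.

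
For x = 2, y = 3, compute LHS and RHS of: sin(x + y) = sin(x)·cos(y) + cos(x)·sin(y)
LHS = sin(2 + 3) = sin(5) ≈ -0.9589
RHS = sin(2)·cos(3) + cos(2)·sin(3) = sin(2)·cos(3) + sin(3)·cos(2) ≈ -0.9589

LHS = RHS: the two sides agree.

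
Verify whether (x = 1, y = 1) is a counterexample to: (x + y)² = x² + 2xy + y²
Substituting x = 1, y = 1:
LHS = (1 + 1)² = 4
RHS = 1² + 2·1·1 + 1² = 4

The sides agree, so this pair does not disprove the claim.

Answer: No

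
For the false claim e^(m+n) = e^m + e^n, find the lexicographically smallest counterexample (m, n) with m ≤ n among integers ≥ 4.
(m, n) = (4, 4)

Substituting (4, 4) into the claim:
LHS = e^(4+4) = e^8 ≈ 2981
RHS = e^4 + e^4 = 2·e^4 ≈ 109.2

Since LHS ≠ RHS, this pair disproves the claim, and no lexicographically smaller pair (m ≤ n, integers ≥ 4) does.

For instance (5, 5) is also a counterexample (LHS = e^10 ≈ 22026.5, RHS = 2·e^5 ≈ 296.8), but it's lexicographically larger.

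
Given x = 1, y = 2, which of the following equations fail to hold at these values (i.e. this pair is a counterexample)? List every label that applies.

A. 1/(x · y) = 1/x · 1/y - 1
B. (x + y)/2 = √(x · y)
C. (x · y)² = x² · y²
Evaluating each claim at the given values:
A. LHS = 1/2, RHS = -1/2 → fails here (LHS ≠ RHS)
B. LHS = 3/2, RHS = √(2) ≈ 1.414 → fails here (LHS ≠ RHS)
C. LHS = 4, RHS = 4 → holds here (LHS = RHS)

Answer: A, B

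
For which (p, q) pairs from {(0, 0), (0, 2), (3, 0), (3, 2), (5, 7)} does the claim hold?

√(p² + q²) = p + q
(0, 0), (0, 2), (3, 0)

Testing each pair:
(0, 0): LHS = 0, RHS = 0 → holds
(0, 2): LHS = 2, RHS = 2 → holds
(3, 0): LHS = 3, RHS = 3 → holds
(3, 2): LHS = √(13) ≈ 3.606, RHS = 5 → fails
(5, 7): LHS = √(74) ≈ 8.602, RHS = 12 → fails

3 of 5 pairs satisfy the claim.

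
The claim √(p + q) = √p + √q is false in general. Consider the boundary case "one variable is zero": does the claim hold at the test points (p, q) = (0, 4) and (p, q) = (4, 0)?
At (0, 4): LHS = 2, RHS = 2 → equal
At (4, 0): LHS = 2, RHS = 2 → equal

So the claim does hold at both of these boundary points, even though it is not an identity.

Answer: Yes, holds at both test points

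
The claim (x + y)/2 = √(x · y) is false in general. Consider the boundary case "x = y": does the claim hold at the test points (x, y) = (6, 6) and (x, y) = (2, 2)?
Yes, holds at both test points

At (6, 6): LHS = 6, RHS = 6 → equal
At (2, 2): LHS = 2, RHS = 2 → equal

So the claim does hold at both of these boundary points, even though it is not an identity.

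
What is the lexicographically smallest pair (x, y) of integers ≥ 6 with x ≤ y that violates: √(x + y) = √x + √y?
(x, y) = (6, 6)

Substituting (6, 6) into the claim:
LHS = √(6 + 6) = 2·√(3) ≈ 3.464
RHS = √6 + √6 = 2·√(6) ≈ 4.899

Since LHS ≠ RHS, this pair disproves the claim, and no lexicographically smaller pair (x ≤ y, integers ≥ 6) does.

For instance (7, 8) is also a counterexample (LHS = √(15) ≈ 3.873, RHS = √(7) + 2·√(2) ≈ 5.474), but it's lexicographically larger.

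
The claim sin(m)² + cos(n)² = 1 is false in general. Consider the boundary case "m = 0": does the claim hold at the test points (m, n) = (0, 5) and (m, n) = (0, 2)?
At (0, 5): LHS = cos(5)² ≈ 0.08046 ≠ RHS = 1
At (0, 2): LHS = cos(2)² ≈ 0.1732 ≠ RHS = 1

Answer: No, fails at both test points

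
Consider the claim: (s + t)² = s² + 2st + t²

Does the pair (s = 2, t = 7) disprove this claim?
No

Substituting s = 2, t = 7:
LHS = (2 + 7)² = 81
RHS = 2² + 2·2·7 + 7² = 81

The sides agree, so this pair does not disprove the claim.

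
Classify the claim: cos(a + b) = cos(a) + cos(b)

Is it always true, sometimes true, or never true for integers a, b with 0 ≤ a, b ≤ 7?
Never true

The claim fails for every pair in the range. For instance at (a, b) = (4, 5): LHS = cos(9) ≈ -0.9111, RHS = cos(4) + cos(5) ≈ -0.37.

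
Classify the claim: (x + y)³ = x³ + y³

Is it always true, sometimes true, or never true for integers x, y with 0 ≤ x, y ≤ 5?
It holds at (x, y) = (0, 2) (both sides equal 8), but fails at (x, y) = (1, 2) (LHS = 27, RHS = 9).

Answer: Sometimes true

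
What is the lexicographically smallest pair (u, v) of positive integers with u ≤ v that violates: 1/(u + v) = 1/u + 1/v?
(u, v) = (1, 1)

Substituting (1, 1) into the claim:
LHS = 1/(1 + 1) = 1/2
RHS = 1/1 + 1/1 = 2

Since LHS ≠ RHS, this pair disproves the claim, and no lexicographically smaller pair (u ≤ v, positive integers) does.

For instance (3, 6) is also a counterexample (LHS = 1/9, RHS = 1/2), but it's lexicographically larger.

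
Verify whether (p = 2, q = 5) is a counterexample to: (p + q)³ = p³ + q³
Substituting p = 2, q = 5:
LHS = (2 + 5)³ = 343
RHS = 2³ + 5³ = 133

Since LHS ≠ RHS, this pair disproves the claim.

Answer: Yes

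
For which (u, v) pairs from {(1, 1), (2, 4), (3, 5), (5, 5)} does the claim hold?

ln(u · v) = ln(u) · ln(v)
Testing each pair:
(1, 1): LHS = 0, RHS = 0 → holds
(2, 4): LHS = ln(8) ≈ 2.079, RHS = ln(2)·ln(4) ≈ 0.9609 → fails
(3, 5): LHS = ln(15) ≈ 2.708, RHS = ln(3)·ln(5) ≈ 1.768 → fails
(5, 5): LHS = ln(25) ≈ 3.219, RHS = ln(5)² ≈ 2.59 → fails

1 of 4 pairs satisfies the claim.

Answer: (1, 1)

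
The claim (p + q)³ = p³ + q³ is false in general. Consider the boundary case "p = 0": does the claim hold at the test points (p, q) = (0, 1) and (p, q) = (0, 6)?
Yes, holds at both test points

At (0, 1): LHS = 1, RHS = 1 → equal
At (0, 6): LHS = 216, RHS = 216 → equal

So the claim does hold at both of these boundary points, even though it is not an identity.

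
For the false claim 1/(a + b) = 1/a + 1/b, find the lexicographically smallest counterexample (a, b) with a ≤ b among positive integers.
(a, b) = (1, 1)

Substituting (1, 1) into the claim:
LHS = 1/(1 + 1) = 1/2
RHS = 1/1 + 1/1 = 2

Since LHS ≠ RHS, this pair disproves the claim, and no lexicographically smaller pair (a ≤ b, positive integers) does.

For instance (8, 8) is also a counterexample (LHS = 1/16, RHS = 1/4), but it's lexicographically larger.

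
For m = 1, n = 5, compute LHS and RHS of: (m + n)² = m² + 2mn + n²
LHS = (1 + 5)² = 36
RHS = 1² + 2·1·5 + 5² = 36

LHS = RHS: the two sides agree.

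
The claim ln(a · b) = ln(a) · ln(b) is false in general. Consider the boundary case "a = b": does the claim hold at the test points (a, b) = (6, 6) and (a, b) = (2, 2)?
No, fails at both test points

At (6, 6): LHS = ln(36) ≈ 3.584 ≠ RHS = ln(6)² ≈ 3.21
At (2, 2): LHS = ln(4) ≈ 1.386 ≠ RHS = ln(2)² ≈ 0.4805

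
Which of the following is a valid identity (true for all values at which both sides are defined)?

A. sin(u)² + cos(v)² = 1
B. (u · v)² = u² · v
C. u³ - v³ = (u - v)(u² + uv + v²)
C

A: fails at (1, 5) — LHS = cos(5)² + sin(1)² ≈ 0.7885, RHS = 1.
B: fails at (3, 3) — LHS = 81, RHS = 27.
C: holds — e.g. at (2, 7), both sides equal -335.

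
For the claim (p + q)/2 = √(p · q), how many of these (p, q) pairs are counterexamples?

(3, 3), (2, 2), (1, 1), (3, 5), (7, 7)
Testing each pair:
(3, 3): LHS = 3, RHS = 3 → satisfies claim
(2, 2): LHS = 2, RHS = 2 → satisfies claim
(1, 1): LHS = 1, RHS = 1 → satisfies claim
(3, 5): LHS = 4, RHS = √(15) ≈ 3.873 → counterexample
(7, 7): LHS = 7, RHS = 7 → satisfies claim

That makes 1 counterexample.

Answer: 1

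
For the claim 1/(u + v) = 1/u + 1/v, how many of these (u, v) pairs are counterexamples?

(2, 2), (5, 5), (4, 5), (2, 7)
4

Testing each pair:
(2, 2): LHS = 1/4, RHS = 1 → counterexample
(5, 5): LHS = 1/10, RHS = 2/5 → counterexample
(4, 5): LHS = 1/9, RHS = 9/20 → counterexample
(2, 7): LHS = 1/9, RHS = 9/14 → counterexample

That makes 4 counterexamples.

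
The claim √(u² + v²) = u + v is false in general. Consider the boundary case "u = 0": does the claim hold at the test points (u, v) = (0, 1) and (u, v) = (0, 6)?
Yes, holds at both test points

At (0, 1): LHS = 1, RHS = 1 → equal
At (0, 6): LHS = 6, RHS = 6 → equal

So the claim does hold at both of these boundary points, even though it is not an identity.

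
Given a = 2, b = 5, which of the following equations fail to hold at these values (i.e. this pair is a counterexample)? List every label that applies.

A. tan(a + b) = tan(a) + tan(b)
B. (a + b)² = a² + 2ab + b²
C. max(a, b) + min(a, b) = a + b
Evaluating each claim at the given values:
A. LHS = tan(7) ≈ 0.8714, RHS = tan(5) + tan(2) ≈ -5.566 → fails here (LHS ≠ RHS)
B. LHS = 49, RHS = 49 → holds here (LHS = RHS)
C. LHS = 7, RHS = 7 → holds here (LHS = RHS)

Answer: A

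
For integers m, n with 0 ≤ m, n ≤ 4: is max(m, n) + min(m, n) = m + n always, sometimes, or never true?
Always true

The identity holds for every pair in the range. For instance at (m, n) = (1, 1): both sides equal 2.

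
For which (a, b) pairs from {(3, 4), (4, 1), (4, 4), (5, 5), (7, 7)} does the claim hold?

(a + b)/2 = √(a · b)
Testing each pair:
(3, 4): LHS = 7/2, RHS = 2·√(3) ≈ 3.464 → fails
(4, 1): LHS = 5/2, RHS = 2 → fails
(4, 4): LHS = 4, RHS = 4 → holds
(5, 5): LHS = 5, RHS = 5 → holds
(7, 7): LHS = 7, RHS = 7 → holds

3 of 5 pairs satisfy the claim.

Answer: (4, 4), (5, 5), (7, 7)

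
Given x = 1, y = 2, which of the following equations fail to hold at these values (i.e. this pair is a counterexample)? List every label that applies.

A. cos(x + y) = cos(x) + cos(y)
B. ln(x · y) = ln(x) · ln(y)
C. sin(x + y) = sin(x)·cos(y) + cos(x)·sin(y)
Evaluating each claim at the given values:
A. LHS = cos(3) ≈ -0.99, RHS = cos(2) + cos(1) ≈ 0.1242 → fails here (LHS ≠ RHS)
B. LHS = ln(2) ≈ 0.6931, RHS = 0 → fails here (LHS ≠ RHS)
C. LHS = sin(3) ≈ 0.1411, RHS = sin(1)·cos(2) + sin(2)·cos(1) ≈ 0.1411 → holds here (LHS = RHS)

Answer: A, B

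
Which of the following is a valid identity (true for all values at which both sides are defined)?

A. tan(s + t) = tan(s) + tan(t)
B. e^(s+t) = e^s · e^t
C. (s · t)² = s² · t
A: fails at (2, 5) — LHS = tan(7) ≈ 0.8714, RHS = tan(5) + tan(2) ≈ -5.566.
B: holds — e.g. at (5, 8), both sides equal e^13 ≈ 442413.4.
C: fails at (3, 7) — LHS = 441, RHS = 63.

Answer: B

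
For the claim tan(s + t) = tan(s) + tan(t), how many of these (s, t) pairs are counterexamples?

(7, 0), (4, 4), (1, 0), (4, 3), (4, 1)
3

Testing each pair:
(7, 0): LHS = tan(7) ≈ 0.8714, RHS = tan(7) ≈ 0.8714 → satisfies claim
(4, 4): LHS = tan(8) ≈ -6.8, RHS = 2·tan(4) ≈ 2.316 → counterexample
(1, 0): LHS = tan(1) ≈ 1.557, RHS = tan(1) ≈ 1.557 → satisfies claim
(4, 3): LHS = tan(7) ≈ 0.8714, RHS = tan(3) + tan(4) ≈ 1.015 → counterexample
(4, 1): LHS = tan(5) ≈ -3.381, RHS = tan(4) + tan(1) ≈ 2.715 → counterexample

That makes 3 counterexamples.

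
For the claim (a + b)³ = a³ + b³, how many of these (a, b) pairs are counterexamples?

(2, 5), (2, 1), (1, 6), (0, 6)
Testing each pair:
(2, 5): LHS = 343, RHS = 133 → counterexample
(2, 1): LHS = 27, RHS = 9 → counterexample
(1, 6): LHS = 343, RHS = 217 → counterexample
(0, 6): LHS = 216, RHS = 216 → satisfies claim

That makes 3 counterexamples.

Answer: 3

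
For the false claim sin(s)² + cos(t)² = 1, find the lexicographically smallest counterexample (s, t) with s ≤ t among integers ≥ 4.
(s, t) = (4, 5)

At (4, 4): both sides equal 1, so it holds there.

Substituting (4, 5) into the claim:
LHS = sin(4)² + cos(5)² ≈ 0.6532
RHS = 1

Since LHS ≠ RHS, this pair disproves the claim, and no lexicographically smaller pair (s ≤ t, integers ≥ 4) does.

For instance (10, 11) is also a counterexample (LHS = cos(11)² + sin(10)² ≈ 0.296, RHS = 1), but it's lexicographically larger.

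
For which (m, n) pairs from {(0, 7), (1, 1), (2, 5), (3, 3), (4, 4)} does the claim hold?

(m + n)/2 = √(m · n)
Testing each pair:
(0, 7): LHS = 7/2, RHS = 0 → fails
(1, 1): LHS = 1, RHS = 1 → holds
(2, 5): LHS = 7/2, RHS = √(10) ≈ 3.162 → fails
(3, 3): LHS = 3, RHS = 3 → holds
(4, 4): LHS = 4, RHS = 4 → holds

3 of 5 pairs satisfy the claim.

Answer: (1, 1), (3, 3), (4, 4)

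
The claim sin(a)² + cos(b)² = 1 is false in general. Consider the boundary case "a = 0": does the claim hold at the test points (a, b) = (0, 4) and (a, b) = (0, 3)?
No, fails at both test points

At (0, 4): LHS = cos(4)² ≈ 0.4272 ≠ RHS = 1
At (0, 3): LHS = cos(3)² ≈ 0.9801 ≠ RHS = 1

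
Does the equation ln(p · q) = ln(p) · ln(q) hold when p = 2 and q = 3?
Fails

Substituting p = 2, q = 3:

LHS = ln(2 · 3) = ln(6) ≈ 1.792
RHS = ln(2) · ln(3) ≈ 0.7615

LHS ≠ RHS, so the equation does not hold at this point.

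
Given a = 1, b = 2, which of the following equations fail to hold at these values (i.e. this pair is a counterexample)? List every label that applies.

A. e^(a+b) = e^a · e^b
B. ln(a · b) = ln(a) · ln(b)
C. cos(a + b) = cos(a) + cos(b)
Evaluating each claim at the given values:
A. LHS = e^3 ≈ 20.09, RHS = e^3 ≈ 20.09 → holds here (LHS = RHS)
B. LHS = ln(2) ≈ 0.6931, RHS = 0 → fails here (LHS ≠ RHS)
C. LHS = cos(3) ≈ -0.99, RHS = cos(2) + cos(1) ≈ 0.1242 → fails here (LHS ≠ RHS)

Answer: B, C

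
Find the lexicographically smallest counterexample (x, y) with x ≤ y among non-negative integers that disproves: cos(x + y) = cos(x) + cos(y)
(x, y) = (0, 0)

Substituting (0, 0) into the claim:
LHS = cos(0 + 0) = 1
RHS = cos(0) + cos(0) = 2

Since LHS ≠ RHS, this pair disproves the claim, and no lexicographically smaller pair (x ≤ y, non-negative integers) does.

For instance (2, 4) is also a counterexample (LHS = cos(6) ≈ 0.9602, RHS = cos(4) + cos(2) ≈ -1.07), but it's lexicographically larger.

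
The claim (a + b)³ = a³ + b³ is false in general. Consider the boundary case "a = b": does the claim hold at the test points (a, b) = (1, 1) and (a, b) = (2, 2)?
At (1, 1): LHS = 8 ≠ RHS = 2
At (2, 2): LHS = 64 ≠ RHS = 16

Answer: No, fails at both test points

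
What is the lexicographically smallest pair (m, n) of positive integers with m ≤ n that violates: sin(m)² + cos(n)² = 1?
(m, n) = (1, 2)

Substituting (1, 2) into the claim:
LHS = sin(1)² + cos(2)² ≈ 0.8813
RHS = 1

Since LHS ≠ RHS, this pair disproves the claim, and no lexicographically smaller pair (m ≤ n, positive integers) does.

For instance (3, 7) is also a counterexample (LHS = sin(3)² + cos(7)² ≈ 0.5883, RHS = 1), but it's lexicographically larger.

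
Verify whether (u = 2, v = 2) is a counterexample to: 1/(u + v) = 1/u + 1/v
Yes

Substituting u = 2, v = 2:
LHS = 1/(2 + 2) = 1/4
RHS = 1/2 + 1/2 = 1

Since LHS ≠ RHS, this pair disproves the claim.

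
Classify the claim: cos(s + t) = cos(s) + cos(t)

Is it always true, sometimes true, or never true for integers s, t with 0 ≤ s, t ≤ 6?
The claim fails for every pair in the range. For instance at (s, t) = (1, 3): LHS = cos(4) ≈ -0.6536, RHS = cos(3) + cos(1) ≈ -0.4497.

Answer: Never true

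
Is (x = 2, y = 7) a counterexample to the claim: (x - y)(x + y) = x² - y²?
No

Substituting x = 2, y = 7:
LHS = (2 - 7)(2 + 7) = -45
RHS = 2² - 7² = -45

The sides agree, so this pair does not disprove the claim.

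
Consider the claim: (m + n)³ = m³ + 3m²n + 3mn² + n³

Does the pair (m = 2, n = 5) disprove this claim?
No

Substituting m = 2, n = 5:
LHS = (2 + 5)³ = 343
RHS = 2³ + 3·2²·5 + 3·2·5² + 5³ = 343

The sides agree, so this pair does not disprove the claim.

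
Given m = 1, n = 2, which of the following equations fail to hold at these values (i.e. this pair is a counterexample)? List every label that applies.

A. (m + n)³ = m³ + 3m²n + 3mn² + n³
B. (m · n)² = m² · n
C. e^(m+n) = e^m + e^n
Evaluating each claim at the given values:
A. LHS = 27, RHS = 27 → holds here (LHS = RHS)
B. LHS = 4, RHS = 2 → fails here (LHS ≠ RHS)
C. LHS = e^3 ≈ 20.09, RHS = e + e^2 ≈ 10.11 → fails here (LHS ≠ RHS)

Answer: B, C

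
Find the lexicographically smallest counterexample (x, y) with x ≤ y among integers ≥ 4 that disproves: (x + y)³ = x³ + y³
(x, y) = (4, 4)

Substituting (4, 4) into the claim:
LHS = (4 + 4)³ = 512
RHS = 4³ + 4³ = 128

Since LHS ≠ RHS, this pair disproves the claim, and no lexicographically smaller pair (x ≤ y, integers ≥ 4) does.

For instance (6, 11) is also a counterexample (LHS = 4913, RHS = 1547), but it's lexicographically larger.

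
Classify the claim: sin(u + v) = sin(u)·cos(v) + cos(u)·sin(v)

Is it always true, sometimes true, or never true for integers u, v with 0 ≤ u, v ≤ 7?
The identity holds for every pair in the range. For instance at (u, v) = (1, 3): both sides equal sin(4) ≈ -0.7568.

Answer: Always true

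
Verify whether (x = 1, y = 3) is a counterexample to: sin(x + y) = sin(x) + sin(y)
Yes

Substituting x = 1, y = 3:
LHS = sin(1 + 3) = sin(4) ≈ -0.7568
RHS = sin(1) + sin(3) ≈ 0.9826

Since LHS ≠ RHS, this pair disproves the claim.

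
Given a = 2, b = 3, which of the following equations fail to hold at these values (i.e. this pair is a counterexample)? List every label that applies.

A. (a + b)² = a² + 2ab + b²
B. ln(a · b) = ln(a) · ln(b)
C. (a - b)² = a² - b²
Evaluating each claim at the given values:
A. LHS = 25, RHS = 25 → holds here (LHS = RHS)
B. LHS = ln(6) ≈ 1.792, RHS = ln(2)·ln(3) ≈ 0.7615 → fails here (LHS ≠ RHS)
C. LHS = 1, RHS = -5 → fails here (LHS ≠ RHS)

Answer: B, C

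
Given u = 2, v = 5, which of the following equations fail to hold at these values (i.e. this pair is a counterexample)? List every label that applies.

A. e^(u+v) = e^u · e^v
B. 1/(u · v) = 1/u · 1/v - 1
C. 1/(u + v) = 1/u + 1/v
B, C

Evaluating each claim at the given values:
A. LHS = e^7 ≈ 1097, RHS = e^7 ≈ 1097 → holds here (LHS = RHS)
B. LHS = 1/10, RHS = -9/10 → fails here (LHS ≠ RHS)
C. LHS = 1/7, RHS = 7/10 → fails here (LHS ≠ RHS)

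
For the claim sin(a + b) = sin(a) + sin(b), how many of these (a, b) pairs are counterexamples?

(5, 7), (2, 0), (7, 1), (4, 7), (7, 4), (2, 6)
Testing each pair:
(5, 7): LHS = sin(12) ≈ -0.5366, RHS = sin(5) + sin(7) ≈ -0.3019 → counterexample
(2, 0): LHS = sin(2) ≈ 0.9093, RHS = sin(2) ≈ 0.9093 → satisfies claim
(7, 1): LHS = sin(8) ≈ 0.9894, RHS = sin(7) + sin(1) ≈ 1.498 → counterexample
(4, 7): LHS = sin(11) ≈ -1, RHS = sin(4) + sin(7) ≈ -0.09982 → counterexample
(7, 4): LHS = sin(11) ≈ -1, RHS = sin(4) + sin(7) ≈ -0.09982 → counterexample
(2, 6): LHS = sin(8) ≈ 0.9894, RHS = sin(6) + sin(2) ≈ 0.6299 → counterexample

That makes 5 counterexamples.

Answer: 5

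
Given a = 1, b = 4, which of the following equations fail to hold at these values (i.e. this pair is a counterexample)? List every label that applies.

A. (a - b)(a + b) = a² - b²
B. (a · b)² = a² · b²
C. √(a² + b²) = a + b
Evaluating each claim at the given values:
A. LHS = -15, RHS = -15 → holds here (LHS = RHS)
B. LHS = 16, RHS = 16 → holds here (LHS = RHS)
C. LHS = √(17) ≈ 4.123, RHS = 5 → fails here (LHS ≠ RHS)

Answer: C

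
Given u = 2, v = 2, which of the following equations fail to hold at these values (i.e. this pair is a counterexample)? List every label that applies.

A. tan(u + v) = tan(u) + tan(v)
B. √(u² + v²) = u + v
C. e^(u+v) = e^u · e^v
Evaluating each claim at the given values:
A. LHS = tan(4) ≈ 1.158, RHS = 2·tan(2) ≈ -4.37 → fails here (LHS ≠ RHS)
B. LHS = 2·√(2) ≈ 2.828, RHS = 4 → fails here (LHS ≠ RHS)
C. LHS = e^4 ≈ 54.6, RHS = e^4 ≈ 54.6 → holds here (LHS = RHS)

Answer: A, B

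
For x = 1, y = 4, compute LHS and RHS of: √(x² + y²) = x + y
LHS = √(1² + 4²) = √(17) ≈ 4.123
RHS = 1 + 4 = 5

LHS ≠ RHS (they differ by about 0.8769), so the equation does not hold here.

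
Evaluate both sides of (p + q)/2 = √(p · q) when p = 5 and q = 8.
LHS = (5 + 8)/2 = 13/2
RHS = √(5 · 8) = 2·√(10) ≈ 6.325

LHS ≠ RHS (they differ by about 0.1754), so the equation does not hold here.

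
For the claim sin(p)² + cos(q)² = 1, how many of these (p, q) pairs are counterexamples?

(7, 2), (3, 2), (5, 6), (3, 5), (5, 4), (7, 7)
5

Testing each pair:
(7, 2): LHS = cos(2)² + sin(7)² ≈ 0.6048, RHS = 1 → counterexample
(3, 2): LHS = sin(3)² + cos(2)² ≈ 0.1931, RHS = 1 → counterexample
(5, 6): LHS = sin(5)² + cos(6)² ≈ 1.841, RHS = 1 → counterexample
(3, 5): LHS = sin(3)² + cos(5)² ≈ 0.1004, RHS = 1 → counterexample
(5, 4): LHS = cos(4)² + sin(5)² ≈ 1.347, RHS = 1 → counterexample
(7, 7): LHS = sin(7)² + cos(7)² = 1, RHS = 1 → satisfies claim

That makes 5 counterexamples.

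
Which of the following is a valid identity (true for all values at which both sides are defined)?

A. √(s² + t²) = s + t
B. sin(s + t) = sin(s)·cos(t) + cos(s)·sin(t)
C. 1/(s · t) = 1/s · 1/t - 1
B

A: fails at (1, 3) — LHS = √(10) ≈ 3.162, RHS = 4.
B: holds — e.g. at (4, 5), both sides equal sin(9) ≈ 0.4121.
C: fails at (4, 4) — LHS = 1/16, RHS = -15/16.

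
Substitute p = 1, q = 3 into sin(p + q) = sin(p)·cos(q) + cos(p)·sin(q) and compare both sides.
LHS = sin(1 + 3) = sin(4) ≈ -0.7568
RHS = sin(1)·cos(3) + cos(1)·sin(3) = sin(1)·cos(3) + sin(3)·cos(1) ≈ -0.7568

LHS = RHS: the two sides agree.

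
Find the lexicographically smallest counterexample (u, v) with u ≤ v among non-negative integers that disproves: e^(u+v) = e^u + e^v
Substituting (0, 0) into the claim:
LHS = e^(0+0) = 1
RHS = e^0 + e^0 = 2

Since LHS ≠ RHS, this pair disproves the claim, and no lexicographically smaller pair (u ≤ v, non-negative integers) does.

For instance (2, 2) is also a counterexample (LHS = e^4 ≈ 54.6, RHS = 2·e^2 ≈ 14.78), but it's lexicographically larger.

Answer: (u, v) = (0, 0)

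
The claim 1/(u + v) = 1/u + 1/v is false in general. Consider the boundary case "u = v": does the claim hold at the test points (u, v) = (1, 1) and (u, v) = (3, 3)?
At (1, 1): LHS = 1/2 ≠ RHS = 2
At (3, 3): LHS = 1/6 ≠ RHS = 2/3

Answer: No, fails at both test points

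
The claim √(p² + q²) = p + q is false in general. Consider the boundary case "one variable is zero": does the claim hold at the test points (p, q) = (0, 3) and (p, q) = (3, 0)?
Yes, holds at both test points

At (0, 3): LHS = 3, RHS = 3 → equal
At (3, 0): LHS = 3, RHS = 3 → equal

So the claim does hold at both of these boundary points, even though it is not an identity.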